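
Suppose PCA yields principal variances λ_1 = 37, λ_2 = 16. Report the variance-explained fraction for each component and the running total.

Step 1 — total variance = trace(Sigma) = Σ λ_i = 37 + 16 = 53.

Step 2 — fraction explained by component i = λ_i / Σ λ:
  PC1: 37/53 = 0.6981
  PC2: 16/53 = 0.3019

Step 3 — cumulative fraction after k components = (λ_1 + ... + λ_k) / Σ λ:
  k = 1: 37/53 = 0.6981
  k = 2: (37 + 16)/53 = 53/53 = 1

Summary (fraction, with percent):

explained: PC1 0.6981 (69.81%), PC2 0.3019 (30.19%);  cumulative: 0.6981, 1


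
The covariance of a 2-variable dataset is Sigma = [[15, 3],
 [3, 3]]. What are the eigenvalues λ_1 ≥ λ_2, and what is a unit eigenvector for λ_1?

Step 1 — characteristic polynomial of 2×2 Sigma:
  det(Sigma - λI) = λ² - trace · λ + det = 0.
  trace = 15 + 3 = 18, det = 15·3 - (3)² = 36.
Step 2 — discriminant:
  Δ = trace² - 4·det = 324 - 144 = 180.
Step 3 — eigenvalues:
  λ = (trace ± √Δ)/2 = (18 ± 13.4164)/2,
  λ_1 = 15.7082,  λ_2 = 2.2918.

Step 4 — unit eigenvector for λ_1: solve (Sigma - λ_1 I)v = 0. First row:
  (15 - 15.7082)·v_x + (3)·v_y = 0, i.e. (-0.7082)·v_x + (3)·v_y = 0,
  so v ∝ (b, λ_1 - a) = (3, 0.7082) = u.
  ||u|| = √((3)² + (0.7082)²) = √(9.5016) ≈ 3.0825,
  v_1 = u/||u|| ≈ (0.9732, 0.2298) (||v_1|| = 1).

λ_1 = 15.7082,  λ_2 = 2.2918;  v_1 ≈ (0.9732, 0.2298)


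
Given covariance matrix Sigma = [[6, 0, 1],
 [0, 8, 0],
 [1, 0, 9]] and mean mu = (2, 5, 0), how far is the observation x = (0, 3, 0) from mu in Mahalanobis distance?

Step 1 — centre the observation: (x - mu) = (-2, -2, 0).

Step 2 — invert Sigma (cofactor / det for 3×3, or solve directly):
  Sigma^{-1} = [[0.1698, 0, -0.0189],
 [0, 0.125, 0],
 [-0.0189, 0, 0.1132]].

Step 3 — form the quadratic (x - mu)^T · Sigma^{-1} · (x - mu):
  Sigma^{-1} · (x - mu) = (-0.3396, -0.25, 0.0377).
  (x - mu)^T · [Sigma^{-1} · (x - mu)] = (-2)·(-0.3396) + (-2)·(-0.25) + (0)·(0.0377) = 1.1792.

Step 4 — take square root: d = √(1.1792) ≈ 1.0859.

d(x, mu) = √(1.1792) ≈ 1.0859


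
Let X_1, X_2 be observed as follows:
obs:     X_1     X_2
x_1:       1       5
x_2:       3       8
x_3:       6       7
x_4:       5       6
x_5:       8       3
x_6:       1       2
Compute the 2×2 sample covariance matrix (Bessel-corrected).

Step 1 — column means:
  mean(X_1) = (1 + 3 + 6 + 5 + 8 + 1) / 6 = 24/6 = 4
  mean(X_2) = (5 + 8 + 7 + 6 + 3 + 2) / 6 = 31/6 = 5.1667

Step 2 — sample covariance S[i,j] = (1/(n-1)) · Σ_k (x_{k,i} - mean_i) · (x_{k,j} - mean_j), with n-1 = 5.
  S[X_1,X_1] = ((-3)·(-3) + (-1)·(-1) + (2)·(2) + (1)·(1) + (4)·(4) + (-3)·(-3)) / 5 = 40/5 = 8
  S[X_1,X_2] = ((-3)·(-0.1667) + (-1)·(2.8333) + (2)·(1.8333) + (1)·(0.8333) + (4)·(-2.1667) + (-3)·(-3.1667)) / 5 = 3/5 = 0.6
  S[X_2,X_2] = ((-0.1667)·(-0.1667) + (2.8333)·(2.8333) + (1.8333)·(1.8333) + (0.8333)·(0.8333) + (-2.1667)·(-2.1667) + (-3.1667)·(-3.1667)) / 5 = 26.8333/5 = 5.3667

S is symmetric (S[j,i] = S[i,j]). Assembling:

S = [[8, 0.6],
 [0.6, 5.3667]]


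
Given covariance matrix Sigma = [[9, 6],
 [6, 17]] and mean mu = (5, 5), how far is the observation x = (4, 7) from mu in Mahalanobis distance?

Step 1 — centre the observation: (x - mu) = (-1, 2).

Step 2 — invert Sigma. det(Sigma) = 9·17 - (6)² = 117.
  Sigma^{-1} = (1/det) · [[d, -b], [-b, a]] = [[0.1453, -0.0513],
 [-0.0513, 0.0769]].

Step 3 — form the quadratic (x - mu)^T · Sigma^{-1} · (x - mu):
  Sigma^{-1} · (x - mu) = (-0.2479, 0.2051).
  (x - mu)^T · [Sigma^{-1} · (x - mu)] = (-1)·(-0.2479) + (2)·(0.2051) = 0.6581.

Step 4 — take square root: d = √(0.6581) ≈ 0.8112.

d(x, mu) = √(0.6581) ≈ 0.8112


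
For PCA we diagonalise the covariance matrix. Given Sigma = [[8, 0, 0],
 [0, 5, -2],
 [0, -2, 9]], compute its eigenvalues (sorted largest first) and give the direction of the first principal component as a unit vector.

Step 1 — characteristic polynomial p(λ) = det(λI - Sigma) = λ³ - tr·λ² + c_1·λ - det, where tr = trace, c_1 = sum of the principal 2×2 minors, det = det(Sigma):
  tr = 8 + 5 + 9 = 22,
  c_1 = (8·5 - (0)²) + (8·9 - (0)²) + (5·9 - (-2)²) = 40 + 72 + 41 = 153,
  det = 8·(5·9 - (-2)²) - (0)·((0)·9 - (-2)·(0)) + (0)·((0)·(-2) - 5·(0)) = 8·(41) - (0)·(0) + (0)·(0) = 328.
  So p(λ) = λ³ - 22λ² + 153λ - 328.
Step 2 — look for an integer root (rational root theorem: any rational root is an integer divisor of 328). Testing λ = 8:
  p(8) = 512 - 1408 + 1224 - 328 = 0  ✓
  Dividing out (λ - 8): p(λ) = (λ - 8)(λ² - 14λ + 41).
Step 3 — remaining eigenvalues from the quadratic λ² - 14λ + 41 = 0:
  Δ = 14² - 4·41 = 196 - 164 = 32,  λ = (14 ± √32)/2 = (14 ± 5.6569)/2 ≈ 9.8284 or 4.1716.
  Sorted: λ_1 = 9.8284,  λ_2 = 8,  λ_3 = 4.1716  (check: sum = 22 = tr ✓).

Step 4 — unit eigenvector for λ_1 ≈ 9.8284: v spans the null space of (Sigma - λ_1 I), whose rows are
  r_1 = (-1.8284, 0, 0),  r_2 = (0, -4.8284, -2),  r_3 = (0, -2, -0.8284).
  v is orthogonal to every row, so take v ∝ r_1 × r_2 = ((0)·(-2) - (0)·(-4.8284), (0)·(0) - (-1.8284)·(-2), (-1.8284)·(-4.8284) - (0)·(0)) ≈ (0, -3.6569, 8.8284).
  Rescale (multiply by -1 so the first nonzero entry is positive): u = (0, 3.6569, -8.8284).
  ||u|| = √((0)² + (3.6569)² + (-8.8284)²) = √(91.3137) ≈ 9.5558,  v_1 = u/||u|| ≈ (0, 0.3827, -0.9239) (||v_1|| = 1).

λ_1 = 9.8284,  λ_2 = 8,  λ_3 = 4.1716;  v_1 ≈ (0, 0.3827, -0.9239)


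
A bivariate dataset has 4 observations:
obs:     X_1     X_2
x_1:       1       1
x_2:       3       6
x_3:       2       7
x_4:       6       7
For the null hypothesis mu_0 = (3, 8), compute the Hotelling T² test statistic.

Step 1 — sample mean vector:
  mean(X_1) = (1 + 3 + 2 + 6) / 4 = 12/4 = 3
  mean(X_2) = (1 + 6 + 7 + 7) / 4 = 21/4 = 5.25
  x̄ = (3, 5.25),  deviation x̄ - mu_0 = (3, 5.25) - (3, 8) = (0, -2.75).

Step 2 — sample covariance matrix, S[i,j] = (1/(n-1)) · Σ_k (x_{k,i} - mean_i) · (x_{k,j} - mean_j), divisor n-1 = 3:
  S[X_1,X_1] = ((-2)·(-2) + (0)·(0) + (-1)·(-1) + (3)·(3)) / 3 = 14/3 = 4.6667
  S[X_1,X_2] = ((-2)·(-4.25) + (0)·(0.75) + (-1)·(1.75) + (3)·(1.75)) / 3 = 12/3 = 4
  S[X_2,X_2] = ((-4.25)·(-4.25) + (0.75)·(0.75) + (1.75)·(1.75) + (1.75)·(1.75)) / 3 = 24.75/3 = 8.25
  S = [[4.6667, 4],
 [4, 8.25]].

Step 3 — invert S. det(S) = 4.6667·8.25 - (4)² = 22.5.
  S^{-1} = (1/det) · [[d, -b], [-b, a]] = [[0.3667, -0.1778],
 [-0.1778, 0.2074]].

Step 4 — quadratic form (x̄ - mu_0)^T · S^{-1} · (x̄ - mu_0):
  S^{-1} · (x̄ - mu_0) = (0.4889, -0.5704),
  (x̄ - mu_0)^T · [...] = (0)·(0.4889) + (-2.75)·(-0.5704) = 1.5685.

Step 5 — scale by n: T² = 4 · 1.5685 = 6.2741.

T² ≈ 6.2741


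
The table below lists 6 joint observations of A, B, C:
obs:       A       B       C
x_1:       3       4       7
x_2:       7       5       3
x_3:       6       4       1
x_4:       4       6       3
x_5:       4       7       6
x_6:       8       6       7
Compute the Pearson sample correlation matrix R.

Step 1 — column means:
  mean(A) = (3 + 7 + 6 + 4 + 4 + 8) / 6 = 32/6 = 5.3333
  mean(B) = (4 + 5 + 4 + 6 + 7 + 6) / 6 = 32/6 = 5.3333
  mean(C) = (7 + 3 + 1 + 3 + 6 + 7) / 6 = 27/6 = 4.5

Step 2 — sample variances and covariances s[i,j] = (1/(n-1)) · Σ_k (x_{k,i} - mean_i) · (x_{k,j} - mean_j), with n-1 = 5:
  s[A,A] = ((-2.3333)·(-2.3333) + (1.6667)·(1.6667) + (0.6667)·(0.6667) + (-1.3333)·(-1.3333) + (-1.3333)·(-1.3333) + (2.6667)·(2.6667)) / 5 = 19.3333/5 = 3.8667
  s[A,B] = ((-2.3333)·(-1.3333) + (1.6667)·(-0.3333) + (0.6667)·(-1.3333) + (-1.3333)·(0.6667) + (-1.3333)·(1.6667) + (2.6667)·(0.6667)) / 5 = 0.3333/5 = 0.0667
  s[A,C] = ((-2.3333)·(2.5) + (1.6667)·(-1.5) + (0.6667)·(-3.5) + (-1.3333)·(-1.5) + (-1.3333)·(1.5) + (2.6667)·(2.5)) / 5 = -4/5 = -0.8
  s[B,B] = ((-1.3333)·(-1.3333) + (-0.3333)·(-0.3333) + (-1.3333)·(-1.3333) + (0.6667)·(0.6667) + (1.6667)·(1.6667) + (0.6667)·(0.6667)) / 5 = 7.3333/5 = 1.4667
  s[B,C] = ((-1.3333)·(2.5) + (-0.3333)·(-1.5) + (-1.3333)·(-3.5) + (0.6667)·(-1.5) + (1.6667)·(1.5) + (0.6667)·(2.5)) / 5 = 5/5 = 1
  s[C,C] = ((2.5)·(2.5) + (-1.5)·(-1.5) + (-3.5)·(-3.5) + (-1.5)·(-1.5) + (1.5)·(1.5) + (2.5)·(2.5)) / 5 = 31.5/5 = 6.3
  Sample standard deviations s_i = √(s[i,i]):
  s(A) = √(3.8667) = 1.9664
  s(B) = √(1.4667) = 1.2111
  s(C) = √(6.3) = 2.51

Step 3 — r_{ij} = s_{ij} / (s_i · s_j):
  r[A,A] = 1 (diagonal).
  r[A,B] = 0.0667 / (1.9664 · 1.2111) = 0.0667 / 2.3814 = 0.028
  r[A,C] = -0.8 / (1.9664 · 2.51) = -0.8 / 4.9356 = -0.1621
  r[B,B] = 1 (diagonal).
  r[B,C] = 1 / (1.2111 · 2.51) = 1 / 3.0397 = 0.329
  r[C,C] = 1 (diagonal).

R is symmetric with unit diagonal. Assembling:

R = [[1, 0.028, -0.1621],
 [0.028, 1, 0.329],
 [-0.1621, 0.329, 1]]


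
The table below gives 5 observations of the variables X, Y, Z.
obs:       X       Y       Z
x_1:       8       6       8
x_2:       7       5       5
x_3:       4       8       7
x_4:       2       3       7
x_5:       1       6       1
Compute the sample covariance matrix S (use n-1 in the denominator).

Step 1 — column means:
  mean(X) = (8 + 7 + 4 + 2 + 1) / 5 = 22/5 = 4.4
  mean(Y) = (6 + 5 + 8 + 3 + 6) / 5 = 28/5 = 5.6
  mean(Z) = (8 + 5 + 7 + 7 + 1) / 5 = 28/5 = 5.6

Step 2 — sample covariance S[i,j] = (1/(n-1)) · Σ_k (x_{k,i} - mean_i) · (x_{k,j} - mean_j), with n-1 = 4.
  S[X,X] = ((3.6)·(3.6) + (2.6)·(2.6) + (-0.4)·(-0.4) + (-2.4)·(-2.4) + (-3.4)·(-3.4)) / 4 = 37.2/4 = 9.3
  S[X,Y] = ((3.6)·(0.4) + (2.6)·(-0.6) + (-0.4)·(2.4) + (-2.4)·(-2.6) + (-3.4)·(0.4)) / 4 = 3.8/4 = 0.95
  S[X,Z] = ((3.6)·(2.4) + (2.6)·(-0.6) + (-0.4)·(1.4) + (-2.4)·(1.4) + (-3.4)·(-4.6)) / 4 = 18.8/4 = 4.7
  S[Y,Y] = ((0.4)·(0.4) + (-0.6)·(-0.6) + (2.4)·(2.4) + (-2.6)·(-2.6) + (0.4)·(0.4)) / 4 = 13.2/4 = 3.3
  S[Y,Z] = ((0.4)·(2.4) + (-0.6)·(-0.6) + (2.4)·(1.4) + (-2.6)·(1.4) + (0.4)·(-4.6)) / 4 = -0.8/4 = -0.2
  S[Z,Z] = ((2.4)·(2.4) + (-0.6)·(-0.6) + (1.4)·(1.4) + (1.4)·(1.4) + (-4.6)·(-4.6)) / 4 = 31.2/4 = 7.8

S is symmetric (S[j,i] = S[i,j]). Assembling:

S = [[9.3, 0.95, 4.7],
 [0.95, 3.3, -0.2],
 [4.7, -0.2, 7.8]]


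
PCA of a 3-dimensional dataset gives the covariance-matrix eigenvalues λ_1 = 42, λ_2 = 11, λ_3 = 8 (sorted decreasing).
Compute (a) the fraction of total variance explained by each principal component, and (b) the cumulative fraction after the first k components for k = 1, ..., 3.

Step 1 — total variance = trace(Sigma) = Σ λ_i = 42 + 11 + 8 = 61.

Step 2 — fraction explained by component i = λ_i / Σ λ:
  PC1: 42/61 = 0.6885
  PC2: 11/61 = 0.1803
  PC3: 8/61 = 0.1311

Step 3 — cumulative fraction after k components = (λ_1 + ... + λ_k) / Σ λ:
  k = 1: 42/61 = 0.6885
  k = 2: (42 + 11)/61 = 53/61 = 0.8689
  k = 3: (42 + 11 + 8)/61 = 61/61 = 1

Summary (fraction, with percent):

explained: PC1 0.6885 (68.85%), PC2 0.1803 (18.03%), PC3 0.1311 (13.11%);  cumulative: 0.6885, 0.8689, 1


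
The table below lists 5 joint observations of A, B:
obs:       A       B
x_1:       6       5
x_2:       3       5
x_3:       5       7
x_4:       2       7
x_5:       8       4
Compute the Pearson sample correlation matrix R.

Step 1 — column means:
  mean(A) = (6 + 3 + 5 + 2 + 8) / 5 = 24/5 = 4.8
  mean(B) = (5 + 5 + 7 + 7 + 4) / 5 = 28/5 = 5.6

Step 2 — sample variances and covariances s[i,j] = (1/(n-1)) · Σ_k (x_{k,i} - mean_i) · (x_{k,j} - mean_j), with n-1 = 4:
  s[A,A] = ((1.2)·(1.2) + (-1.8)·(-1.8) + (0.2)·(0.2) + (-2.8)·(-2.8) + (3.2)·(3.2)) / 4 = 22.8/4 = 5.7
  s[A,B] = ((1.2)·(-0.6) + (-1.8)·(-0.6) + (0.2)·(1.4) + (-2.8)·(1.4) + (3.2)·(-1.6)) / 4 = -8.4/4 = -2.1
  s[B,B] = ((-0.6)·(-0.6) + (-0.6)·(-0.6) + (1.4)·(1.4) + (1.4)·(1.4) + (-1.6)·(-1.6)) / 4 = 7.2/4 = 1.8
  Sample standard deviations s_i = √(s[i,i]):
  s(A) = √(5.7) = 2.3875
  s(B) = √(1.8) = 1.3416

Step 3 — r_{ij} = s_{ij} / (s_i · s_j):
  r[A,A] = 1 (diagonal).
  r[A,B] = -2.1 / (2.3875 · 1.3416) = -2.1 / 3.2031 = -0.6556
  r[B,B] = 1 (diagonal).

R is symmetric with unit diagonal. Assembling:

R = [[1, -0.6556],
 [-0.6556, 1]]


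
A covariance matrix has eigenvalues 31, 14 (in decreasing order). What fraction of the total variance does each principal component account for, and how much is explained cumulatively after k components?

Step 1 — total variance = trace(Sigma) = Σ λ_i = 31 + 14 = 45.

Step 2 — fraction explained by component i = λ_i / Σ λ:
  PC1: 31/45 = 0.6889
  PC2: 14/45 = 0.3111

Step 3 — cumulative fraction after k components = (λ_1 + ... + λ_k) / Σ λ:
  k = 1: 31/45 = 0.6889
  k = 2: (31 + 14)/45 = 45/45 = 1

Summary (fraction, with percent):

explained: PC1 0.6889 (68.89%), PC2 0.3111 (31.11%);  cumulative: 0.6889, 1


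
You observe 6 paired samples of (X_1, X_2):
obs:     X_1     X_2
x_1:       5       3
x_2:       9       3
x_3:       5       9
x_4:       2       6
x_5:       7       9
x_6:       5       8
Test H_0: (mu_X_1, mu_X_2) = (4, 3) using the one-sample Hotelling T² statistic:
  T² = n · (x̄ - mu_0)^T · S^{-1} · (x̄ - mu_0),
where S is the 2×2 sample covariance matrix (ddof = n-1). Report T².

Step 1 — sample mean vector:
  mean(X_1) = (5 + 9 + 5 + 2 + 7 + 5) / 6 = 33/6 = 5.5
  mean(X_2) = (3 + 3 + 9 + 6 + 9 + 8) / 6 = 38/6 = 6.3333
  x̄ = (5.5, 6.3333),  deviation x̄ - mu_0 = (5.5, 6.3333) - (4, 3) = (1.5, 3.3333).

Step 2 — sample covariance matrix, S[i,j] = (1/(n-1)) · Σ_k (x_{k,i} - mean_i) · (x_{k,j} - mean_j), divisor n-1 = 5:
  S[X_1,X_1] = ((-0.5)·(-0.5) + (3.5)·(3.5) + (-0.5)·(-0.5) + (-3.5)·(-3.5) + (1.5)·(1.5) + (-0.5)·(-0.5)) / 5 = 27.5/5 = 5.5
  S[X_1,X_2] = ((-0.5)·(-3.3333) + (3.5)·(-3.3333) + (-0.5)·(2.6667) + (-3.5)·(-0.3333) + (1.5)·(2.6667) + (-0.5)·(1.6667)) / 5 = -7/5 = -1.4
  S[X_2,X_2] = ((-3.3333)·(-3.3333) + (-3.3333)·(-3.3333) + (2.6667)·(2.6667) + (-0.3333)·(-0.3333) + (2.6667)·(2.6667) + (1.6667)·(1.6667)) / 5 = 39.3333/5 = 7.8667
  S = [[5.5, -1.4],
 [-1.4, 7.8667]].

Step 3 — invert S. det(S) = 5.5·7.8667 - (-1.4)² = 41.3067.
  S^{-1} = (1/det) · [[d, -b], [-b, a]] = [[0.1904, 0.0339],
 [0.0339, 0.1332]].

Step 4 — quadratic form (x̄ - mu_0)^T · S^{-1} · (x̄ - mu_0):
  S^{-1} · (x̄ - mu_0) = (0.3986, 0.4947),
  (x̄ - mu_0)^T · [...] = (1.5)·(0.3986) + (3.3333)·(0.4947) = 2.2469.

Step 5 — scale by n: T² = 6 · 2.2469 = 13.4813.

T² ≈ 13.4813


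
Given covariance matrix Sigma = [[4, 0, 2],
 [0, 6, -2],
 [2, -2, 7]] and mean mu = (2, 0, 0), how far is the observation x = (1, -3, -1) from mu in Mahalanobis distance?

Step 1 — centre the observation: (x - mu) = (-1, -3, -1).

Step 2 — invert Sigma (cofactor / det for 3×3, or solve directly):
  Sigma^{-1} = [[0.2969, -0.0312, -0.0938],
 [-0.0312, 0.1875, 0.0625],
 [-0.0938, 0.0625, 0.1875]].

Step 3 — form the quadratic (x - mu)^T · Sigma^{-1} · (x - mu):
  Sigma^{-1} · (x - mu) = (-0.1094, -0.5938, -0.2812).
  (x - mu)^T · [Sigma^{-1} · (x - mu)] = (-1)·(-0.1094) + (-3)·(-0.5938) + (-1)·(-0.2812) = 2.1719.

Step 4 — take square root: d = √(2.1719) ≈ 1.4737.

d(x, mu) = √(2.1719) ≈ 1.4737


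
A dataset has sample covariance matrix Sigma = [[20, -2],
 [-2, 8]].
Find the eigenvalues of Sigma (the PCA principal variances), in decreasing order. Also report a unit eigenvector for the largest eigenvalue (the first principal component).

Step 1 — characteristic polynomial of 2×2 Sigma:
  det(Sigma - λI) = λ² - trace · λ + det = 0.
  trace = 20 + 8 = 28, det = 20·8 - (-2)² = 156.
Step 2 — discriminant:
  Δ = trace² - 4·det = 784 - 624 = 160.
Step 3 — eigenvalues:
  λ = (trace ± √Δ)/2 = (28 ± 12.6491)/2,
  λ_1 = 20.3246,  λ_2 = 7.6754.

Step 4 — unit eigenvector for λ_1: solve (Sigma - λ_1 I)v = 0. First row:
  (20 - 20.3246)·v_x + (-2)·v_y = 0, i.e. (-0.3246)·v_x + (-2)·v_y = 0,
  so v ∝ (b, λ_1 - a) = (-2, 0.3246); multiply by -1 so the first entry is positive: u = (2, -0.3246).
  ||u|| = √((2)² + (-0.3246)²) = √(4.1053) ≈ 2.0262,
  v_1 = u/||u|| ≈ (0.9871, -0.1602) (||v_1|| = 1).

λ_1 = 20.3246,  λ_2 = 7.6754;  v_1 ≈ (0.9871, -0.1602)


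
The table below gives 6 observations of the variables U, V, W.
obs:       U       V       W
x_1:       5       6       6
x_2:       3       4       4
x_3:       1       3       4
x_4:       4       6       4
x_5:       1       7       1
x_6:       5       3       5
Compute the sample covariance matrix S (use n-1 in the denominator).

Step 1 — column means:
  mean(U) = (5 + 3 + 1 + 4 + 1 + 5) / 6 = 19/6 = 3.1667
  mean(V) = (6 + 4 + 3 + 6 + 7 + 3) / 6 = 29/6 = 4.8333
  mean(W) = (6 + 4 + 4 + 4 + 1 + 5) / 6 = 24/6 = 4

Step 2 — sample covariance S[i,j] = (1/(n-1)) · Σ_k (x_{k,i} - mean_i) · (x_{k,j} - mean_j), with n-1 = 5.
  S[U,U] = ((1.8333)·(1.8333) + (-0.1667)·(-0.1667) + (-2.1667)·(-2.1667) + (0.8333)·(0.8333) + (-2.1667)·(-2.1667) + (1.8333)·(1.8333)) / 5 = 16.8333/5 = 3.3667
  S[U,V] = ((1.8333)·(1.1667) + (-0.1667)·(-0.8333) + (-2.1667)·(-1.8333) + (0.8333)·(1.1667) + (-2.1667)·(2.1667) + (1.8333)·(-1.8333)) / 5 = -0.8333/5 = -0.1667
  S[U,W] = ((1.8333)·(2) + (-0.1667)·(0) + (-2.1667)·(0) + (0.8333)·(0) + (-2.1667)·(-3) + (1.8333)·(1)) / 5 = 12/5 = 2.4
  S[V,V] = ((1.1667)·(1.1667) + (-0.8333)·(-0.8333) + (-1.8333)·(-1.8333) + (1.1667)·(1.1667) + (2.1667)·(2.1667) + (-1.8333)·(-1.8333)) / 5 = 14.8333/5 = 2.9667
  S[V,W] = ((1.1667)·(2) + (-0.8333)·(0) + (-1.8333)·(0) + (1.1667)·(0) + (2.1667)·(-3) + (-1.8333)·(1)) / 5 = -6/5 = -1.2
  S[W,W] = ((2)·(2) + (0)·(0) + (0)·(0) + (0)·(0) + (-3)·(-3) + (1)·(1)) / 5 = 14/5 = 2.8

S is symmetric (S[j,i] = S[i,j]). Assembling:

S = [[3.3667, -0.1667, 2.4],
 [-0.1667, 2.9667, -1.2],
 [2.4, -1.2, 2.8]]


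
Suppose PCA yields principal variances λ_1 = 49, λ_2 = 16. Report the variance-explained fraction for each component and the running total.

Step 1 — total variance = trace(Sigma) = Σ λ_i = 49 + 16 = 65.

Step 2 — fraction explained by component i = λ_i / Σ λ:
  PC1: 49/65 = 0.7538
  PC2: 16/65 = 0.2462

Step 3 — cumulative fraction after k components = (λ_1 + ... + λ_k) / Σ λ:
  k = 1: 49/65 = 0.7538
  k = 2: (49 + 16)/65 = 65/65 = 1

Summary (fraction, with percent):

explained: PC1 0.7538 (75.38%), PC2 0.2462 (24.62%);  cumulative: 0.7538, 1


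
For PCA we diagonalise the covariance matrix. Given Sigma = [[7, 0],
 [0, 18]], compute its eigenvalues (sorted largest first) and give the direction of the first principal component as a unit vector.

Step 1 — characteristic polynomial of 2×2 Sigma:
  det(Sigma - λI) = λ² - trace · λ + det = 0.
  trace = 7 + 18 = 25, det = 7·18 - (0)² = 126.
Step 2 — discriminant:
  Δ = trace² - 4·det = 625 - 504 = 121.
Step 3 — eigenvalues:
  λ = (trace ± √Δ)/2 = (25 ± 11)/2,
  λ_1 = 18,  λ_2 = 7.

Step 4 — unit eigenvector for λ_1: Sigma is diagonal, so its eigenvectors are the coordinate axes. λ_1 = 18 is the diagonal entry on the second coordinate axis, hence
  v_1 = (0, 1) (||v_1|| = 1).

λ_1 = 18,  λ_2 = 7;  v_1 ≈ (0, 1)


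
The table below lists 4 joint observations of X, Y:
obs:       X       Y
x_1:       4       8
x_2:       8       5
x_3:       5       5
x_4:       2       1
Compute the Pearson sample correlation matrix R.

Step 1 — column means:
  mean(X) = (4 + 8 + 5 + 2) / 4 = 19/4 = 4.75
  mean(Y) = (8 + 5 + 5 + 1) / 4 = 19/4 = 4.75

Step 2 — sample variances and covariances s[i,j] = (1/(n-1)) · Σ_k (x_{k,i} - mean_i) · (x_{k,j} - mean_j), with n-1 = 3:
  s[X,X] = ((-0.75)·(-0.75) + (3.25)·(3.25) + (0.25)·(0.25) + (-2.75)·(-2.75)) / 3 = 18.75/3 = 6.25
  s[X,Y] = ((-0.75)·(3.25) + (3.25)·(0.25) + (0.25)·(0.25) + (-2.75)·(-3.75)) / 3 = 8.75/3 = 2.9167
  s[Y,Y] = ((3.25)·(3.25) + (0.25)·(0.25) + (0.25)·(0.25) + (-3.75)·(-3.75)) / 3 = 24.75/3 = 8.25
  Sample standard deviations s_i = √(s[i,i]):
  s(X) = √(6.25) = 2.5
  s(Y) = √(8.25) = 2.8723

Step 3 — r_{ij} = s_{ij} / (s_i · s_j):
  r[X,X] = 1 (diagonal).
  r[X,Y] = 2.9167 / (2.5 · 2.8723) = 2.9167 / 7.1807 = 0.4062
  r[Y,Y] = 1 (diagonal).

R is symmetric with unit diagonal. Assembling:

R = [[1, 0.4062],
 [0.4062, 1]]


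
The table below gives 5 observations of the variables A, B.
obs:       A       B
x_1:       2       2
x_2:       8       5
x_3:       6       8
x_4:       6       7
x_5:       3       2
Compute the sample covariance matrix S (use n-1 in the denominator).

Step 1 — column means:
  mean(A) = (2 + 8 + 6 + 6 + 3) / 5 = 25/5 = 5
  mean(B) = (2 + 5 + 8 + 7 + 2) / 5 = 24/5 = 4.8

Step 2 — sample covariance S[i,j] = (1/(n-1)) · Σ_k (x_{k,i} - mean_i) · (x_{k,j} - mean_j), with n-1 = 4.
  S[A,A] = ((-3)·(-3) + (3)·(3) + (1)·(1) + (1)·(1) + (-2)·(-2)) / 4 = 24/4 = 6
  S[A,B] = ((-3)·(-2.8) + (3)·(0.2) + (1)·(3.2) + (1)·(2.2) + (-2)·(-2.8)) / 4 = 20/4 = 5
  S[B,B] = ((-2.8)·(-2.8) + (0.2)·(0.2) + (3.2)·(3.2) + (2.2)·(2.2) + (-2.8)·(-2.8)) / 4 = 30.8/4 = 7.7

S is symmetric (S[j,i] = S[i,j]). Assembling:

S = [[6, 5],
 [5, 7.7]]


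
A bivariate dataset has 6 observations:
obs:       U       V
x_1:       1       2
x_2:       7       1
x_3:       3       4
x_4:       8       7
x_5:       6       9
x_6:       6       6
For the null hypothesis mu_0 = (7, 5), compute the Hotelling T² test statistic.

Step 1 — sample mean vector:
  mean(U) = (1 + 7 + 3 + 8 + 6 + 6) / 6 = 31/6 = 5.1667
  mean(V) = (2 + 1 + 4 + 7 + 9 + 6) / 6 = 29/6 = 4.8333
  x̄ = (5.1667, 4.8333),  deviation x̄ - mu_0 = (5.1667, 4.8333) - (7, 5) = (-1.8333, -0.1667).

Step 2 — sample covariance matrix, S[i,j] = (1/(n-1)) · Σ_k (x_{k,i} - mean_i) · (x_{k,j} - mean_j), divisor n-1 = 5:
  S[U,U] = ((-4.1667)·(-4.1667) + (1.8333)·(1.8333) + (-2.1667)·(-2.1667) + (2.8333)·(2.8333) + (0.8333)·(0.8333) + (0.8333)·(0.8333)) / 5 = 34.8333/5 = 6.9667
  S[U,V] = ((-4.1667)·(-2.8333) + (1.8333)·(-3.8333) + (-2.1667)·(-0.8333) + (2.8333)·(2.1667) + (0.8333)·(4.1667) + (0.8333)·(1.1667)) / 5 = 17.1667/5 = 3.4333
  S[V,V] = ((-2.8333)·(-2.8333) + (-3.8333)·(-3.8333) + (-0.8333)·(-0.8333) + (2.1667)·(2.1667) + (4.1667)·(4.1667) + (1.1667)·(1.1667)) / 5 = 46.8333/5 = 9.3667
  S = [[6.9667, 3.4333],
 [3.4333, 9.3667]].

Step 3 — invert S. det(S) = 6.9667·9.3667 - (3.4333)² = 53.4667.
  S^{-1} = (1/det) · [[d, -b], [-b, a]] = [[0.1752, -0.0642],
 [-0.0642, 0.1303]].

Step 4 — quadratic form (x̄ - mu_0)^T · S^{-1} · (x̄ - mu_0):
  S^{-1} · (x̄ - mu_0) = (-0.3105, 0.096),
  (x̄ - mu_0)^T · [...] = (-1.8333)·(-0.3105) + (-0.1667)·(0.096) = 0.5532.

Step 5 — scale by n: T² = 6 · 0.5532 = 3.3192.

T² ≈ 3.3192


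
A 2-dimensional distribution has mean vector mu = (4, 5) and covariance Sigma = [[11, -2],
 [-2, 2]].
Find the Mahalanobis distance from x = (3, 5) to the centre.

Step 1 — centre the observation: (x - mu) = (-1, 0).

Step 2 — invert Sigma. det(Sigma) = 11·2 - (-2)² = 18.
  Sigma^{-1} = (1/det) · [[d, -b], [-b, a]] = [[0.1111, 0.1111],
 [0.1111, 0.6111]].

Step 3 — form the quadratic (x - mu)^T · Sigma^{-1} · (x - mu):
  Sigma^{-1} · (x - mu) = (-0.1111, -0.1111).
  (x - mu)^T · [Sigma^{-1} · (x - mu)] = (-1)·(-0.1111) + (0)·(-0.1111) = 0.1111.

Step 4 — take square root: d = √(0.1111) ≈ 0.3333.

d(x, mu) = √(0.1111) ≈ 0.3333


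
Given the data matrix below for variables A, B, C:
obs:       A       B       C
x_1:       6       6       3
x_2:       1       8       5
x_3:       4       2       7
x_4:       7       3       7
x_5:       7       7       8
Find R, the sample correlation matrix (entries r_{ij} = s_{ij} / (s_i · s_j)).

Step 1 — column means:
  mean(A) = (6 + 1 + 4 + 7 + 7) / 5 = 25/5 = 5
  mean(B) = (6 + 8 + 2 + 3 + 7) / 5 = 26/5 = 5.2
  mean(C) = (3 + 5 + 7 + 7 + 8) / 5 = 30/5 = 6

Step 2 — sample variances and covariances s[i,j] = (1/(n-1)) · Σ_k (x_{k,i} - mean_i) · (x_{k,j} - mean_j), with n-1 = 4:
  s[A,A] = ((1)·(1) + (-4)·(-4) + (-1)·(-1) + (2)·(2) + (2)·(2)) / 4 = 26/4 = 6.5
  s[A,B] = ((1)·(0.8) + (-4)·(2.8) + (-1)·(-3.2) + (2)·(-2.2) + (2)·(1.8)) / 4 = -8/4 = -2
  s[A,C] = ((1)·(-3) + (-4)·(-1) + (-1)·(1) + (2)·(1) + (2)·(2)) / 4 = 6/4 = 1.5
  s[B,B] = ((0.8)·(0.8) + (2.8)·(2.8) + (-3.2)·(-3.2) + (-2.2)·(-2.2) + (1.8)·(1.8)) / 4 = 26.8/4 = 6.7
  s[B,C] = ((0.8)·(-3) + (2.8)·(-1) + (-3.2)·(1) + (-2.2)·(1) + (1.8)·(2)) / 4 = -7/4 = -1.75
  s[C,C] = ((-3)·(-3) + (-1)·(-1) + (1)·(1) + (1)·(1) + (2)·(2)) / 4 = 16/4 = 4
  Sample standard deviations s_i = √(s[i,i]):
  s(A) = √(6.5) = 2.5495
  s(B) = √(6.7) = 2.5884
  s(C) = √(4) = 2

Step 3 — r_{ij} = s_{ij} / (s_i · s_j):
  r[A,A] = 1 (diagonal).
  r[A,B] = -2 / (2.5495 · 2.5884) = -2 / 6.5992 = -0.3031
  r[A,C] = 1.5 / (2.5495 · 2) = 1.5 / 5.099 = 0.2942
  r[B,B] = 1 (diagonal).
  r[B,C] = -1.75 / (2.5884 · 2) = -1.75 / 5.1769 = -0.338
  r[C,C] = 1 (diagonal).

R is symmetric with unit diagonal. Assembling:

R = [[1, -0.3031, 0.2942],
 [-0.3031, 1, -0.338],
 [0.2942, -0.338, 1]]


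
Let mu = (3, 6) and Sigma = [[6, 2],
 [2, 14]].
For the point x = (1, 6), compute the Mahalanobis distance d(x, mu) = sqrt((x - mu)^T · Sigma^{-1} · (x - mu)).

Step 1 — centre the observation: (x - mu) = (-2, 0).

Step 2 — invert Sigma. det(Sigma) = 6·14 - (2)² = 80.
  Sigma^{-1} = (1/det) · [[d, -b], [-b, a]] = [[0.175, -0.025],
 [-0.025, 0.075]].

Step 3 — form the quadratic (x - mu)^T · Sigma^{-1} · (x - mu):
  Sigma^{-1} · (x - mu) = (-0.35, 0.05).
  (x - mu)^T · [Sigma^{-1} · (x - mu)] = (-2)·(-0.35) + (0)·(0.05) = 0.7.

Step 4 — take square root: d = √(0.7) ≈ 0.8367.

d(x, mu) = √(0.7) ≈ 0.8367


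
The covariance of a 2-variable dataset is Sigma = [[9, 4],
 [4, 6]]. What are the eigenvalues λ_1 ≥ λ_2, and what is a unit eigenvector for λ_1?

Step 1 — characteristic polynomial of 2×2 Sigma:
  det(Sigma - λI) = λ² - trace · λ + det = 0.
  trace = 9 + 6 = 15, det = 9·6 - (4)² = 38.
Step 2 — discriminant:
  Δ = trace² - 4·det = 225 - 152 = 73.
Step 3 — eigenvalues:
  λ = (trace ± √Δ)/2 = (15 ± 8.544)/2,
  λ_1 = 11.772,  λ_2 = 3.228.

Step 4 — unit eigenvector for λ_1: solve (Sigma - λ_1 I)v = 0. First row:
  (9 - 11.772)·v_x + (4)·v_y = 0, i.e. (-2.772)·v_x + (4)·v_y = 0,
  so v ∝ (b, λ_1 - a) = (4, 2.772) = u.
  ||u|| = √((4)² + (2.772)²) = √(23.684) ≈ 4.8666,
  v_1 = u/||u|| ≈ (0.8219, 0.5696) (||v_1|| = 1).

λ_1 = 11.772,  λ_2 = 3.228;  v_1 ≈ (0.8219, 0.5696)


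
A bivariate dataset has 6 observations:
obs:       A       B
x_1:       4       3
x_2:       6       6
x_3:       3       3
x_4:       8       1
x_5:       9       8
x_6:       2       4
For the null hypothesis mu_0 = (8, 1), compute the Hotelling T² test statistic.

Step 1 — sample mean vector:
  mean(A) = (4 + 6 + 3 + 8 + 9 + 2) / 6 = 32/6 = 5.3333
  mean(B) = (3 + 6 + 3 + 1 + 8 + 4) / 6 = 25/6 = 4.1667
  x̄ = (5.3333, 4.1667),  deviation x̄ - mu_0 = (5.3333, 4.1667) - (8, 1) = (-2.6667, 3.1667).

Step 2 — sample covariance matrix, S[i,j] = (1/(n-1)) · Σ_k (x_{k,i} - mean_i) · (x_{k,j} - mean_j), divisor n-1 = 5:
  S[A,A] = ((-1.3333)·(-1.3333) + (0.6667)·(0.6667) + (-2.3333)·(-2.3333) + (2.6667)·(2.6667) + (3.6667)·(3.6667) + (-3.3333)·(-3.3333)) / 5 = 39.3333/5 = 7.8667
  S[A,B] = ((-1.3333)·(-1.1667) + (0.6667)·(1.8333) + (-2.3333)·(-1.1667) + (2.6667)·(-3.1667) + (3.6667)·(3.8333) + (-3.3333)·(-0.1667)) / 5 = 11.6667/5 = 2.3333
  S[B,B] = ((-1.1667)·(-1.1667) + (1.8333)·(1.8333) + (-1.1667)·(-1.1667) + (-3.1667)·(-3.1667) + (3.8333)·(3.8333) + (-0.1667)·(-0.1667)) / 5 = 30.8333/5 = 6.1667
  S = [[7.8667, 2.3333],
 [2.3333, 6.1667]].

Step 3 — invert S. det(S) = 7.8667·6.1667 - (2.3333)² = 43.0667.
  S^{-1} = (1/det) · [[d, -b], [-b, a]] = [[0.1432, -0.0542],
 [-0.0542, 0.1827]].

Step 4 — quadratic form (x̄ - mu_0)^T · S^{-1} · (x̄ - mu_0):
  S^{-1} · (x̄ - mu_0) = (-0.5534, 0.7229),
  (x̄ - mu_0)^T · [...] = (-2.6667)·(-0.5534) + (3.1667)·(0.7229) = 3.765.

Step 5 — scale by n: T² = 6 · 3.765 = 22.5898.

T² ≈ 22.5898


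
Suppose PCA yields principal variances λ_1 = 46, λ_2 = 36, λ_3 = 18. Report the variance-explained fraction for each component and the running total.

Step 1 — total variance = trace(Sigma) = Σ λ_i = 46 + 36 + 18 = 100.

Step 2 — fraction explained by component i = λ_i / Σ λ:
  PC1: 46/100 = 0.46
  PC2: 36/100 = 0.36
  PC3: 18/100 = 0.18

Step 3 — cumulative fraction after k components = (λ_1 + ... + λ_k) / Σ λ:
  k = 1: 46/100 = 0.46
  k = 2: (46 + 36)/100 = 82/100 = 0.82
  k = 3: (46 + 36 + 18)/100 = 100/100 = 1

Summary (fraction, with percent):

explained: PC1 0.46 (46%), PC2 0.36 (36%), PC3 0.18 (18%);  cumulative: 0.46, 0.82, 1


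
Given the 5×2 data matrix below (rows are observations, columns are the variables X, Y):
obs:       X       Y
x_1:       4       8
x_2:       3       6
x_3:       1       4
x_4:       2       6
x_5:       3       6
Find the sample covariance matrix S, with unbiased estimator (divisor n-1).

Step 1 — column means:
  mean(X) = (4 + 3 + 1 + 2 + 3) / 5 = 13/5 = 2.6
  mean(Y) = (8 + 6 + 4 + 6 + 6) / 5 = 30/5 = 6

Step 2 — sample covariance S[i,j] = (1/(n-1)) · Σ_k (x_{k,i} - mean_i) · (x_{k,j} - mean_j), with n-1 = 4.
  S[X,X] = ((1.4)·(1.4) + (0.4)·(0.4) + (-1.6)·(-1.6) + (-0.6)·(-0.6) + (0.4)·(0.4)) / 4 = 5.2/4 = 1.3
  S[X,Y] = ((1.4)·(2) + (0.4)·(0) + (-1.6)·(-2) + (-0.6)·(0) + (0.4)·(0)) / 4 = 6/4 = 1.5
  S[Y,Y] = ((2)·(2) + (0)·(0) + (-2)·(-2) + (0)·(0) + (0)·(0)) / 4 = 8/4 = 2

S is symmetric (S[j,i] = S[i,j]). Assembling:

S = [[1.3, 1.5],
 [1.5, 2]]


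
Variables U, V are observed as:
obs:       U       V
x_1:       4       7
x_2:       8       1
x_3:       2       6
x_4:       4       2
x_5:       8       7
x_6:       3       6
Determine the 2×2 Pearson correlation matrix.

Step 1 — column means:
  mean(U) = (4 + 8 + 2 + 4 + 8 + 3) / 6 = 29/6 = 4.8333
  mean(V) = (7 + 1 + 6 + 2 + 7 + 6) / 6 = 29/6 = 4.8333

Step 2 — sample variances and covariances s[i,j] = (1/(n-1)) · Σ_k (x_{k,i} - mean_i) · (x_{k,j} - mean_j), with n-1 = 5:
  s[U,U] = ((-0.8333)·(-0.8333) + (3.1667)·(3.1667) + (-2.8333)·(-2.8333) + (-0.8333)·(-0.8333) + (3.1667)·(3.1667) + (-1.8333)·(-1.8333)) / 5 = 32.8333/5 = 6.5667
  s[U,V] = ((-0.8333)·(2.1667) + (3.1667)·(-3.8333) + (-2.8333)·(1.1667) + (-0.8333)·(-2.8333) + (3.1667)·(2.1667) + (-1.8333)·(1.1667)) / 5 = -10.1667/5 = -2.0333
  s[V,V] = ((2.1667)·(2.1667) + (-3.8333)·(-3.8333) + (1.1667)·(1.1667) + (-2.8333)·(-2.8333) + (2.1667)·(2.1667) + (1.1667)·(1.1667)) / 5 = 34.8333/5 = 6.9667
  Sample standard deviations s_i = √(s[i,i]):
  s(U) = √(6.5667) = 2.5626
  s(V) = √(6.9667) = 2.6394

Step 3 — r_{ij} = s_{ij} / (s_i · s_j):
  r[U,U] = 1 (diagonal).
  r[U,V] = -2.0333 / (2.5626 · 2.6394) = -2.0333 / 6.7637 = -0.3006
  r[V,V] = 1 (diagonal).

R is symmetric with unit diagonal. Assembling:

R = [[1, -0.3006],
 [-0.3006, 1]]


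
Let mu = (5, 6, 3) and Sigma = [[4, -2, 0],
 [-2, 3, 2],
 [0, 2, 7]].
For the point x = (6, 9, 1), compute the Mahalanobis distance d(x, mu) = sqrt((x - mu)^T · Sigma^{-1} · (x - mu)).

Step 1 — centre the observation: (x - mu) = (1, 3, -2).

Step 2 — invert Sigma (cofactor / det for 3×3, or solve directly):
  Sigma^{-1} = [[0.425, 0.35, -0.1],
 [0.35, 0.7, -0.2],
 [-0.1, -0.2, 0.2]].

Step 3 — form the quadratic (x - mu)^T · Sigma^{-1} · (x - mu):
  Sigma^{-1} · (x - mu) = (1.675, 2.85, -1.1).
  (x - mu)^T · [Sigma^{-1} · (x - mu)] = (1)·(1.675) + (3)·(2.85) + (-2)·(-1.1) = 12.425.

Step 4 — take square root: d = √(12.425) ≈ 3.5249.

d(x, mu) = √(12.425) ≈ 3.5249


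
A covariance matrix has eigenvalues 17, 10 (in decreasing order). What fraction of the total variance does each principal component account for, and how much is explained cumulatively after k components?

Step 1 — total variance = trace(Sigma) = Σ λ_i = 17 + 10 = 27.

Step 2 — fraction explained by component i = λ_i / Σ λ:
  PC1: 17/27 = 0.6296
  PC2: 10/27 = 0.3704

Step 3 — cumulative fraction after k components = (λ_1 + ... + λ_k) / Σ λ:
  k = 1: 17/27 = 0.6296
  k = 2: (17 + 10)/27 = 27/27 = 1

Summary (fraction, with percent):

explained: PC1 0.6296 (62.96%), PC2 0.3704 (37.04%);  cumulative: 0.6296, 1


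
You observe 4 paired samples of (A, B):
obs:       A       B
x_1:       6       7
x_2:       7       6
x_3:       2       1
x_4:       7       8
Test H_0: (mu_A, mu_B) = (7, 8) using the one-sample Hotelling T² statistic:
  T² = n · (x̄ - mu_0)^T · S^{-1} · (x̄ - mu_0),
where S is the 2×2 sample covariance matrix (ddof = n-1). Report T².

Step 1 — sample mean vector:
  mean(A) = (6 + 7 + 2 + 7) / 4 = 22/4 = 5.5
  mean(B) = (7 + 6 + 1 + 8) / 4 = 22/4 = 5.5
  x̄ = (5.5, 5.5),  deviation x̄ - mu_0 = (5.5, 5.5) - (7, 8) = (-1.5, -2.5).

Step 2 — sample covariance matrix, S[i,j] = (1/(n-1)) · Σ_k (x_{k,i} - mean_i) · (x_{k,j} - mean_j), divisor n-1 = 3:
  S[A,A] = ((0.5)·(0.5) + (1.5)·(1.5) + (-3.5)·(-3.5) + (1.5)·(1.5)) / 3 = 17/3 = 5.6667
  S[A,B] = ((0.5)·(1.5) + (1.5)·(0.5) + (-3.5)·(-4.5) + (1.5)·(2.5)) / 3 = 21/3 = 7
  S[B,B] = ((1.5)·(1.5) + (0.5)·(0.5) + (-4.5)·(-4.5) + (2.5)·(2.5)) / 3 = 29/3 = 9.6667
  S = [[5.6667, 7],
 [7, 9.6667]].

Step 3 — invert S. det(S) = 5.6667·9.6667 - (7)² = 5.7778.
  S^{-1} = (1/det) · [[d, -b], [-b, a]] = [[1.6731, -1.2115],
 [-1.2115, 0.9808]].

Step 4 — quadratic form (x̄ - mu_0)^T · S^{-1} · (x̄ - mu_0):
  S^{-1} · (x̄ - mu_0) = (0.5192, -0.6346),
  (x̄ - mu_0)^T · [...] = (-1.5)·(0.5192) + (-2.5)·(-0.6346) = 0.8077.

Step 5 — scale by n: T² = 4 · 0.8077 = 3.2308.

T² ≈ 3.2308


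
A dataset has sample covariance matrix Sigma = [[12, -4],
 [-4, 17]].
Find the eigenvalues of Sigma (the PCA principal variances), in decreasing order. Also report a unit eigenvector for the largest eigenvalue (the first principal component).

Step 1 — characteristic polynomial of 2×2 Sigma:
  det(Sigma - λI) = λ² - trace · λ + det = 0.
  trace = 12 + 17 = 29, det = 12·17 - (-4)² = 188.
Step 2 — discriminant:
  Δ = trace² - 4·det = 841 - 752 = 89.
Step 3 — eigenvalues:
  λ = (trace ± √Δ)/2 = (29 ± 9.434)/2,
  λ_1 = 19.217,  λ_2 = 9.783.

Step 4 — unit eigenvector for λ_1: solve (Sigma - λ_1 I)v = 0. First row:
  (12 - 19.217)·v_x + (-4)·v_y = 0, i.e. (-7.217)·v_x + (-4)·v_y = 0,
  so v ∝ (b, λ_1 - a) = (-4, 7.217); multiply by -1 so the first entry is positive: u = (4, -7.217).
  ||u|| = √((4)² + (-7.217)²) = √(68.085) ≈ 8.2514,
  v_1 = u/||u|| ≈ (0.4848, -0.8746) (||v_1|| = 1).

λ_1 = 19.217,  λ_2 = 9.783;  v_1 ≈ (0.4848, -0.8746)


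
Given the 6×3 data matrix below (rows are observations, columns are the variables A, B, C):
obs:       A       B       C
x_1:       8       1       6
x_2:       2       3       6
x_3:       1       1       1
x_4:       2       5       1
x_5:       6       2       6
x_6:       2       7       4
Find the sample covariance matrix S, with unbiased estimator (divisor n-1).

Step 1 — column means:
  mean(A) = (8 + 2 + 1 + 2 + 6 + 2) / 6 = 21/6 = 3.5
  mean(B) = (1 + 3 + 1 + 5 + 2 + 7) / 6 = 19/6 = 3.1667
  mean(C) = (6 + 6 + 1 + 1 + 6 + 4) / 6 = 24/6 = 4

Step 2 — sample covariance S[i,j] = (1/(n-1)) · Σ_k (x_{k,i} - mean_i) · (x_{k,j} - mean_j), with n-1 = 5.
  S[A,A] = ((4.5)·(4.5) + (-1.5)·(-1.5) + (-2.5)·(-2.5) + (-1.5)·(-1.5) + (2.5)·(2.5) + (-1.5)·(-1.5)) / 5 = 39.5/5 = 7.9
  S[A,B] = ((4.5)·(-2.1667) + (-1.5)·(-0.1667) + (-2.5)·(-2.1667) + (-1.5)·(1.8333) + (2.5)·(-1.1667) + (-1.5)·(3.8333)) / 5 = -15.5/5 = -3.1
  S[A,C] = ((4.5)·(2) + (-1.5)·(2) + (-2.5)·(-3) + (-1.5)·(-3) + (2.5)·(2) + (-1.5)·(0)) / 5 = 23/5 = 4.6
  S[B,B] = ((-2.1667)·(-2.1667) + (-0.1667)·(-0.1667) + (-2.1667)·(-2.1667) + (1.8333)·(1.8333) + (-1.1667)·(-1.1667) + (3.8333)·(3.8333)) / 5 = 28.8333/5 = 5.7667
  S[B,C] = ((-2.1667)·(2) + (-0.1667)·(2) + (-2.1667)·(-3) + (1.8333)·(-3) + (-1.1667)·(2) + (3.8333)·(0)) / 5 = -6/5 = -1.2
  S[C,C] = ((2)·(2) + (2)·(2) + (-3)·(-3) + (-3)·(-3) + (2)·(2) + (0)·(0)) / 5 = 30/5 = 6

S is symmetric (S[j,i] = S[i,j]). Assembling:

S = [[7.9, -3.1, 4.6],
 [-3.1, 5.7667, -1.2],
 [4.6, -1.2, 6]]


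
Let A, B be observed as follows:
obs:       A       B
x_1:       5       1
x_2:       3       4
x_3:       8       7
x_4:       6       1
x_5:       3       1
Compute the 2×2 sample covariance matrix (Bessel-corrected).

Step 1 — column means:
  mean(A) = (5 + 3 + 8 + 6 + 3) / 5 = 25/5 = 5
  mean(B) = (1 + 4 + 7 + 1 + 1) / 5 = 14/5 = 2.8

Step 2 — sample covariance S[i,j] = (1/(n-1)) · Σ_k (x_{k,i} - mean_i) · (x_{k,j} - mean_j), with n-1 = 4.
  S[A,A] = ((0)·(0) + (-2)·(-2) + (3)·(3) + (1)·(1) + (-2)·(-2)) / 4 = 18/4 = 4.5
  S[A,B] = ((0)·(-1.8) + (-2)·(1.2) + (3)·(4.2) + (1)·(-1.8) + (-2)·(-1.8)) / 4 = 12/4 = 3
  S[B,B] = ((-1.8)·(-1.8) + (1.2)·(1.2) + (4.2)·(4.2) + (-1.8)·(-1.8) + (-1.8)·(-1.8)) / 4 = 28.8/4 = 7.2

S is symmetric (S[j,i] = S[i,j]). Assembling:

S = [[4.5, 3],
 [3, 7.2]]


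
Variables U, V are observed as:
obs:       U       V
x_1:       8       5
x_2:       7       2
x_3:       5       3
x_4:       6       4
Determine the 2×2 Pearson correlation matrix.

Step 1 — column means:
  mean(U) = (8 + 7 + 5 + 6) / 4 = 26/4 = 6.5
  mean(V) = (5 + 2 + 3 + 4) / 4 = 14/4 = 3.5

Step 2 — sample variances and covariances s[i,j] = (1/(n-1)) · Σ_k (x_{k,i} - mean_i) · (x_{k,j} - mean_j), with n-1 = 3:
  s[U,U] = ((1.5)·(1.5) + (0.5)·(0.5) + (-1.5)·(-1.5) + (-0.5)·(-0.5)) / 3 = 5/3 = 1.6667
  s[U,V] = ((1.5)·(1.5) + (0.5)·(-1.5) + (-1.5)·(-0.5) + (-0.5)·(0.5)) / 3 = 2/3 = 0.6667
  s[V,V] = ((1.5)·(1.5) + (-1.5)·(-1.5) + (-0.5)·(-0.5) + (0.5)·(0.5)) / 3 = 5/3 = 1.6667
  Sample standard deviations s_i = √(s[i,i]):
  s(U) = √(1.6667) = 1.291
  s(V) = √(1.6667) = 1.291

Step 3 — r_{ij} = s_{ij} / (s_i · s_j):
  r[U,U] = 1 (diagonal).
  r[U,V] = 0.6667 / (1.291 · 1.291) = 0.6667 / 1.6667 = 0.4
  r[V,V] = 1 (diagonal).

R is symmetric with unit diagonal. Assembling:

R = [[1, 0.4],
 [0.4, 1]]


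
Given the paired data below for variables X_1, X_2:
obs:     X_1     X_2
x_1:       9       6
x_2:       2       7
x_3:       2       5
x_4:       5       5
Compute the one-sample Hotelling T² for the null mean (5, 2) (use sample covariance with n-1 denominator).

Step 1 — sample mean vector:
  mean(X_1) = (9 + 2 + 2 + 5) / 4 = 18/4 = 4.5
  mean(X_2) = (6 + 7 + 5 + 5) / 4 = 23/4 = 5.75
  x̄ = (4.5, 5.75),  deviation x̄ - mu_0 = (4.5, 5.75) - (5, 2) = (-0.5, 3.75).

Step 2 — sample covariance matrix, S[i,j] = (1/(n-1)) · Σ_k (x_{k,i} - mean_i) · (x_{k,j} - mean_j), divisor n-1 = 3:
  S[X_1,X_1] = ((4.5)·(4.5) + (-2.5)·(-2.5) + (-2.5)·(-2.5) + (0.5)·(0.5)) / 3 = 33/3 = 11
  S[X_1,X_2] = ((4.5)·(0.25) + (-2.5)·(1.25) + (-2.5)·(-0.75) + (0.5)·(-0.75)) / 3 = -0.5/3 = -0.1667
  S[X_2,X_2] = ((0.25)·(0.25) + (1.25)·(1.25) + (-0.75)·(-0.75) + (-0.75)·(-0.75)) / 3 = 2.75/3 = 0.9167
  S = [[11, -0.1667],
 [-0.1667, 0.9167]].

Step 3 — invert S. det(S) = 11·0.9167 - (-0.1667)² = 10.0556.
  S^{-1} = (1/det) · [[d, -b], [-b, a]] = [[0.0912, 0.0166],
 [0.0166, 1.0939]].

Step 4 — quadratic form (x̄ - mu_0)^T · S^{-1} · (x̄ - mu_0):
  S^{-1} · (x̄ - mu_0) = (0.0166, 4.0939),
  (x̄ - mu_0)^T · [...] = (-0.5)·(0.0166) + (3.75)·(4.0939) = 15.3439.

Step 5 — scale by n: T² = 4 · 15.3439 = 61.3757.

T² ≈ 61.3757


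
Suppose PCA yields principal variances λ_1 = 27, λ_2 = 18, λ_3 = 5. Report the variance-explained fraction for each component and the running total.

Step 1 — total variance = trace(Sigma) = Σ λ_i = 27 + 18 + 5 = 50.

Step 2 — fraction explained by component i = λ_i / Σ λ:
  PC1: 27/50 = 0.54
  PC2: 18/50 = 0.36
  PC3: 5/50 = 0.1

Step 3 — cumulative fraction after k components = (λ_1 + ... + λ_k) / Σ λ:
  k = 1: 27/50 = 0.54
  k = 2: (27 + 18)/50 = 45/50 = 0.9
  k = 3: (27 + 18 + 5)/50 = 50/50 = 1

Summary (fraction, with percent):

explained: PC1 0.54 (54%), PC2 0.36 (36%), PC3 0.1 (10%);  cumulative: 0.54, 0.9, 1


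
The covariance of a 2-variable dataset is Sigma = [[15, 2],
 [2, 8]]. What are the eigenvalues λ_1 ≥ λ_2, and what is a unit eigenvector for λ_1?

Step 1 — characteristic polynomial of 2×2 Sigma:
  det(Sigma - λI) = λ² - trace · λ + det = 0.
  trace = 15 + 8 = 23, det = 15·8 - (2)² = 116.
Step 2 — discriminant:
  Δ = trace² - 4·det = 529 - 464 = 65.
Step 3 — eigenvalues:
  λ = (trace ± √Δ)/2 = (23 ± 8.0623)/2,
  λ_1 = 15.5311,  λ_2 = 7.4689.

Step 4 — unit eigenvector for λ_1: solve (Sigma - λ_1 I)v = 0. First row:
  (15 - 15.5311)·v_x + (2)·v_y = 0, i.e. (-0.5311)·v_x + (2)·v_y = 0,
  so v ∝ (b, λ_1 - a) = (2, 0.5311) = u.
  ||u|| = √((2)² + (0.5311)²) = √(4.2821) ≈ 2.0693,
  v_1 = u/||u|| ≈ (0.9665, 0.2567) (||v_1|| = 1).

λ_1 = 15.5311,  λ_2 = 7.4689;  v_1 ≈ (0.9665, 0.2567)
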